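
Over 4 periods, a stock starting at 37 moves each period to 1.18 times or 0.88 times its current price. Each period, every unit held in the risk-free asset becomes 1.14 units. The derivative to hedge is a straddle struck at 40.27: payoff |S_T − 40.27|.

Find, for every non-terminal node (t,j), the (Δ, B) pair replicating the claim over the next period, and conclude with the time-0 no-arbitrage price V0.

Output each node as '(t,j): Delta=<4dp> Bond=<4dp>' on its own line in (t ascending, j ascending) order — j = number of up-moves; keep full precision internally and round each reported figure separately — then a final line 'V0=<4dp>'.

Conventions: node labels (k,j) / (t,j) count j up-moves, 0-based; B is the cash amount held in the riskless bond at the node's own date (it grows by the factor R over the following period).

(0,0): Delta=0.9271 Bond=-21.0027
(1,0): Delta=0.5653 Bond=-12.1600
(1,1): Delta=0.9687 Bond=-25.7559
(2,0): Delta=-1.0000 Bond=30.9865
(2,1): Delta=0.7448 Bond=-20.7622
(2,2): Delta=0.9943 Bond=-30.6847
(3,0): Delta=-1.0000 Bond=35.3246
(3,1): Delta=-1.0000 Bond=35.3246
(3,2): Delta=0.9450 Bond=-32.7448
(3,3): Delta=1.0000 Bond=-35.3246
V0=13.3015

Risk-neutral probability p* = (R−d)/(u−d) = (1.14−0.88)/(1.18−0.88) = 0.8667.
At maturity the claim pays: V(4,0)=18.0813, V(4,1)=10.5169, V(4,2)=0.3738, V(4,3)=13.2271, V(4,4)=31.4648
(3,0): S=25.2145. Δ = (V_up−V_dn)/(S_up−S_dn) = (10.5169−18.0813)/(29.7531−22.1887) = -1.0000. V = [p*·10.5169 + (1−p*)·18.0813]/1.14 = 10.1101. B = V − Δ·S = 35.3246.
(3,1): S=33.8103. Δ = (V_up−V_dn)/(S_up−S_dn) = (0.3738−10.5169)/(39.8962−29.7531) = -1.0000. V = [p*·0.3738 + (1−p*)·10.5169]/1.14 = 1.5143. B = V − Δ·S = 35.3246.
(3,2): S=45.3365. Δ = (V_up−V_dn)/(S_up−S_dn) = (13.2271−0.3738)/(53.4971−39.8962) = 0.9450. V = [p*·13.2271 + (1−p*)·0.3738]/1.14 = 10.0994. B = V − Δ·S = -32.7448.
(3,3): S=60.7922. Δ = (V_up−V_dn)/(S_up−S_dn) = (31.4648−13.2271)/(71.7348−53.4971) = 1.0000. V = [p*·31.4648 + (1−p*)·13.2271]/1.14 = 25.4676. B = V − Δ·S = -35.3246.
(2,0): S=28.6528. Δ = (V_up−V_dn)/(S_up−S_dn) = (1.5143−10.1101)/(33.8103−25.2145) = -1.0000. V = [p*·1.5143 + (1−p*)·10.1101]/1.14 = 2.3337. B = V − Δ·S = 30.9865.
(2,1): S=38.4208. Δ = (V_up−V_dn)/(S_up−S_dn) = (10.0994−1.5143)/(45.3365−33.8103) = 0.7448. V = [p*·10.0994 + (1−p*)·1.5143]/1.14 = 7.8550. B = V − Δ·S = -20.7622.
(2,2): S=51.5188. Δ = (V_up−V_dn)/(S_up−S_dn) = (25.4676−10.0994)/(60.7922−45.3365) = 0.9943. V = [p*·25.4676 + (1−p*)·10.0994]/1.14 = 20.5426. B = V − Δ·S = -30.6847.
(1,0): S=32.5600. Δ = (V_up−V_dn)/(S_up−S_dn) = (7.8550−2.3337)/(38.4208−28.6528) = 0.5653. V = [p*·7.8550 + (1−p*)·2.3337]/1.14 = 6.2446. B = V − Δ·S = -12.1600.
(1,1): S=43.6600. Δ = (V_up−V_dn)/(S_up−S_dn) = (20.5426−7.8550)/(51.5188−38.4208) = 0.9687. V = [p*·20.5426 + (1−p*)·7.8550]/1.14 = 16.5359. B = V − Δ·S = -25.7559.
(0,0): S=37.0000. Δ = (V_up−V_dn)/(S_up−S_dn) = (16.5359−6.2446)/(43.6600−32.5600) = 0.9271. V = [p*·16.5359 + (1−p*)·6.2446]/1.14 = 13.3015. B = V − Δ·S = -21.0027.
Check: Δ(0,0)·S0 + B(0,0) = 13.3015 = V0.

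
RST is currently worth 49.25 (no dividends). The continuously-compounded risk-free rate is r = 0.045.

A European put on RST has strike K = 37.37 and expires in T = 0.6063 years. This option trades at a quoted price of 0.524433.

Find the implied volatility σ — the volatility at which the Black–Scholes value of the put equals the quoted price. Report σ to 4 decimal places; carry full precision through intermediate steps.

At σ = 0.3129 the Black–Scholes value reproduces the quote:
σ√T = 0.3129·√0.6063 = 0.243640
d₁ = (ln(S/K) + (r+σ²/2)T) / (σ√T) = (ln(49.25/37.37) + (0.045+0.3129²/2)·0.6063) / 0.243640 = (0.276041 + 0.056964) / 0.243640 = 1.366789
d₂ = d₁ − σ√T = 1.366789 − 0.243640 = 1.123148
e^{−rT} = 0.973085
N(−d₁) = 0.085846,  N(−d₂) = 0.130687
V = K·e^{−rT}·N(−d₂) − S·N(−d₁) = 4.752338 − 4.227905 = 0.524433 (matching the quote); vega is positive throughout, so no other σ reproduces this price

sigma = 0.3129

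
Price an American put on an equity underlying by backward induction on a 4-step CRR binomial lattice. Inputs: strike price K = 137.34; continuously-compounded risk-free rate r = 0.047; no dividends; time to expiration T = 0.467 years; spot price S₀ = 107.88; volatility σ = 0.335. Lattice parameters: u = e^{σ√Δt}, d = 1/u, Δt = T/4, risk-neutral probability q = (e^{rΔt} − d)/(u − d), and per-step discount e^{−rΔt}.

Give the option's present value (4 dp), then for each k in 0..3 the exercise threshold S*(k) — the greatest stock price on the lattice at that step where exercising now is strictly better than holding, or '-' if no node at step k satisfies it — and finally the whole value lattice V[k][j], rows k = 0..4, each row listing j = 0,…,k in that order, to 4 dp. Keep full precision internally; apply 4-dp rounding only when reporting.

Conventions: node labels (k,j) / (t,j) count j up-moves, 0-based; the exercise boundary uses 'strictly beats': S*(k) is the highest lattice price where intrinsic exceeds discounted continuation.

price = 30.0212
boundary = - 96.2120 107.8800 120.9630
tree:
30.0212
41.1280 19.0415
51.5340 29.4600 8.6408
60.8145 41.1280 16.3770 0.8568
69.0913 51.5340 29.4600 1.7074 0.0000

Δt=0.11675, u=1.12127, d=0.89184, q=0.49540, disc=e^(-rΔt)=0.99453
k=4 terminal: V=max(K-S,0) → 69.0913 51.5340 29.4600 1.7074 0.0000
k=3: j=0 S=76.5255 intr=60.8145 cont=60.0629 V=60.8145[EX]; j=1 S=96.2120 intr=41.1280 cont=40.3764 V=41.1280[EX]; j=2 S=120.9630 intr=16.3770 cont=15.6255 V=16.3770[EX]; j=3 S=152.0813 intr=0.0000 cont=0.8568 V=0.8568[hold]  S*(3)=120.9630
k=2: j=0 S=85.8060 intr=51.5340 cont=50.7824 V=51.5340[EX]; j=1 S=107.8800 intr=29.4600 cont=28.7084 V=29.4600[EX]; j=2 S=135.6326 intr=1.7074 cont=8.6408 V=8.6408[hold]  S*(2)=107.8800
k=1: j=0 S=96.2120 intr=41.1280 cont=40.3764 V=41.1280[EX]; j=1 S=120.9630 intr=16.3770 cont=19.0415 V=19.0415[hold]  S*(1)=96.2120
k=0: j=0 S=107.8800 intr=29.4600 cont=30.0212 V=30.0212[hold]  S*(0)=-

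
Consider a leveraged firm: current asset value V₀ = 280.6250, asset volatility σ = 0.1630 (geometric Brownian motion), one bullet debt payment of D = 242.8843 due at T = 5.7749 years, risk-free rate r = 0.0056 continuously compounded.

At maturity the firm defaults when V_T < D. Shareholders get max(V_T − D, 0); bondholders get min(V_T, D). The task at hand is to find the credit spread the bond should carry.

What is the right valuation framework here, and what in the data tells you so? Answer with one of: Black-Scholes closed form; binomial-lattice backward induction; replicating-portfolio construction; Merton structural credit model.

framework: Merton structural credit model

Key observation: a levered firm with one bullet debt due at 5.7749 years is the canonical structural-credit setup: equity is a call on the firm's assets struck at the face value.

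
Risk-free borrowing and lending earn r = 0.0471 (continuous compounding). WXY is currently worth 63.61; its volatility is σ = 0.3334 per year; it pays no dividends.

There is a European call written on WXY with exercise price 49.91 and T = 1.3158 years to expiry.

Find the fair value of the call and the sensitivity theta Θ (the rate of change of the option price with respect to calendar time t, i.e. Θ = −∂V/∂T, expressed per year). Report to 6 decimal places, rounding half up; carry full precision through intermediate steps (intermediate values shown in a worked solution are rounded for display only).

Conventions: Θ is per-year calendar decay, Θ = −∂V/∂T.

σ√T = 0.3334·√1.3158 = 0.382438
d₁ = (ln(S/K) + (r+σ²/2)T) / (σ√T) = (ln(63.61/49.91) + (0.0471+0.3334²/2)·1.3158) / 0.382438 = (0.242549 + 0.135103) / 0.382438 = 0.987489
d₂ = d₁ − σ√T = 0.987489 − 0.382438 = 0.605051
e^{−rT} = 0.939907
N(d₁) = 0.838298,  N(d₂) = 0.727427
Call price V = S·N(d₁) − K·e^{−rT}·N(d₂) = 53.324162 − 34.124179 = 19.199983
φ(d₁) = (1/√(2π))·e^{−d₁²/2} = 0.244998
Θ = −S·φ(d₁)·σ/(2√T) − r·K·e^{−rT}·N(d₂) = −2.264793 − 1.607249 = -3.872042

price = 19.199983
Θ = -3.872042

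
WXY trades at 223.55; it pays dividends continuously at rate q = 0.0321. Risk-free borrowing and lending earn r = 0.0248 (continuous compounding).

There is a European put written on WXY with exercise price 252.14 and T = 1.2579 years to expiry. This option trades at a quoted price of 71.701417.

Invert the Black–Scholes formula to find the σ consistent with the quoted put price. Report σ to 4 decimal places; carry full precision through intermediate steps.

At σ = 0.5507 the Black–Scholes value reproduces the quote:
σ√T = 0.5507·√1.2579 = 0.617644
d₁ = (ln(S/K) + (r−q+σ²/2)T) / (σ√T) = (ln(223.55/252.14) + (0.0248−0.0321+0.5507²/2)·1.2579) / 0.617644 = (-0.120349 + 0.181559) / 0.617644 = 0.099102
d₂ = d₁ − σ√T = 0.099102 − 0.617644 = -0.518542
e^{−rT} = 0.969286
e^{−qT} = 0.960426
N(−d₁) = 0.460529,  N(−d₂) = 0.697960
V = K·e^{−rT}·N(−d₂) − S·e^{−qT}·N(−d₁) = 170.578356 − 98.876939 = 71.701417 (the observed quote) — the price is monotone increasing in volatility, hence this σ is the only solution

sigma = 0.5507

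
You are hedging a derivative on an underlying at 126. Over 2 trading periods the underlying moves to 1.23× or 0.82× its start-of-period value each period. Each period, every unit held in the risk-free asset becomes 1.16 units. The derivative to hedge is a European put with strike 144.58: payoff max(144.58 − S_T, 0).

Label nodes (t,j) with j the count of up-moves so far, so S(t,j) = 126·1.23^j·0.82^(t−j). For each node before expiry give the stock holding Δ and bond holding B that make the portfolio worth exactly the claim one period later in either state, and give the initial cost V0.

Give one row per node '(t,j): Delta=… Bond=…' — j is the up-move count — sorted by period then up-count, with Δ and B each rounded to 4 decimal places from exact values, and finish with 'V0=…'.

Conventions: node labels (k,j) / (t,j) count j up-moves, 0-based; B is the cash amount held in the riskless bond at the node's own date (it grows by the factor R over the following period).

(0,0): Delta=-0.3628 Bond=50.6926
(1,0): Delta=-1.0000 Bond=124.6379
(1,1): Delta=-0.2754 Bond=45.2493
V0=4.9786

Since d<R<u, set p* = (R−d)/(u−d) = 0.8293; price each node as the discounted p*-expectation of its children.
At maturity the claim pays: V(2,0)=59.8576, V(2,1)=17.4964, V(2,2)=0.0000
  t=1,j=0: stock 103.3200 → up 127.0836 (V=17.4964), down 84.7224 (V=59.8576). Price 21.3179; hedge Δ=-1.0000, bond B=124.6379.
  t=1,j=1: stock 154.9800 → up 190.6254 (V=0.0000), down 127.0836 (V=17.4964). Price 2.5752; hedge Δ=-0.2754, bond B=45.2493.
  t=0,j=0: stock 126.0000 → up 154.9800 (V=2.5752), down 103.3200 (V=21.3179). Price 4.9786; hedge Δ=-0.3628, bond B=50.6926.
Check: Δ(0,0)·S0 + B(0,0) = 4.9786 = V0.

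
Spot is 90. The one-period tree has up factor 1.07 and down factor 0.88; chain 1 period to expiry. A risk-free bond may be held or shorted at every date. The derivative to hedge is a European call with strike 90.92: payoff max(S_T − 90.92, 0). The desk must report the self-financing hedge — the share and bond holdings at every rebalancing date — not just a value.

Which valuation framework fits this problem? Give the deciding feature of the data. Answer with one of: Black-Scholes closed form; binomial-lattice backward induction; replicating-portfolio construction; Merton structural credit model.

Key observation: since the answer must list Δ and B at each node of the 1.07/0.88 lattice on 90, the replicating-portfolio method — solving the two-state system at every node — is the one that applies.

framework: replicating-portfolio construction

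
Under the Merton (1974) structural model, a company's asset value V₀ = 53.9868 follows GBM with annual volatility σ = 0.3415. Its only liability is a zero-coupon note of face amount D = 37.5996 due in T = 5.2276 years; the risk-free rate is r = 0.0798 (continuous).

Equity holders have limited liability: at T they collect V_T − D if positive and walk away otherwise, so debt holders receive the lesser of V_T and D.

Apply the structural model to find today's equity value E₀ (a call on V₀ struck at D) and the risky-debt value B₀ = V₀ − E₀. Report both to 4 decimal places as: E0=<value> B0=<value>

E0=31.4896 B0=22.4972

With assets at 53.9868 and a single debt payment of 37.5996 at 5.2276 years:
d₁ = [ln(V₀/D) + (r + σ²/2)T] / (σ√T)
   = [ln(53.9868/37.5996) + (0.0798 + 0.5·0.3415²)·5.2276] / (0.3415·√5.2276)
   = [0.361746 + 0.721990] / 0.780804 = 1.387975
d₂ = d₁ − σ√T = 1.387975 − 0.780804 = 0.607171
N(d₁) = 0.917428,  N(d₂) = 0.728131,  e^(−rT) = 0.658914
E₀ = V₀·N(d₁) − D·e^(−rT)·N(d₂)
   = 53.9868·0.917428 − 37.5996·0.658914·0.728131 = 31.489604
B₀ = V₀ − E₀ = 53.9868 − 31.489604 = 22.497196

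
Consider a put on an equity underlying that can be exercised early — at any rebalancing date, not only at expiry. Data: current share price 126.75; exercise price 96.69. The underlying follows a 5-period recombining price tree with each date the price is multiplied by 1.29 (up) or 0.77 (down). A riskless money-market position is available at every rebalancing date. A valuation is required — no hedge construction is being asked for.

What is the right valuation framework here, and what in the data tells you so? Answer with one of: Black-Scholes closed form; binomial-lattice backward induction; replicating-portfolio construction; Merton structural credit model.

framework: binomial-lattice backward induction

Key observation: an American put (K = 96.69, S₀ = 126.75) on a 5-date tree has no closed form — the optimal stopping decision is embedded and must be resolved recursively from expiry.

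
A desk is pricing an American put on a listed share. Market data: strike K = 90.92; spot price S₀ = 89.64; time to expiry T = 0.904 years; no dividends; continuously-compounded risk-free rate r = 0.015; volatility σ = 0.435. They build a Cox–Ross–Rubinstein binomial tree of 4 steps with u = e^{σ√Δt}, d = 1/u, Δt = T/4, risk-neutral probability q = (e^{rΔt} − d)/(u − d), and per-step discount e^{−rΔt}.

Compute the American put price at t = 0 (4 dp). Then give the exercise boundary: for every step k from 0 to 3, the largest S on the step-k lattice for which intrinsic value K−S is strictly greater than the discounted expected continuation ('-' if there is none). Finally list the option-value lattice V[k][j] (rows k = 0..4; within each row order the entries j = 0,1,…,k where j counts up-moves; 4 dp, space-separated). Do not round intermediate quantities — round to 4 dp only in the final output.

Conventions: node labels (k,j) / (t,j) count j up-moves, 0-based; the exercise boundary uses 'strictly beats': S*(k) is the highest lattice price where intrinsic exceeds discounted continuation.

params: Δt=0.22600 u=1.22973 d=0.81319 q=0.45664 e^(-rΔt)=0.99662
t_4 payoffs: 51.7224 31.6438 1.2800 0.0000 0.0000
t_3: node(3,0) S=48.2025 payoff=42.7175 vs cont=42.4098 → 42.7175 [stop]  node(3,1) S=72.8939 payoff=18.0261 vs cont=17.7184 → 18.0261 [stop]  node(3,2) S=110.2332 payoff=0.0000 vs cont=0.6932 → 0.6932 [wait]  node(3,3) S=166.6993 payoff=0.0000 vs cont=0.0000 → 0.0000 [wait]  ⇒ S*(3)=72.8939
t_2: node(2,0) S=59.2762 payoff=31.6438 vs cont=31.3361 → 31.6438 [stop]  node(2,1) S=89.6400 payoff=1.2800 vs cont=10.0770 → 10.0770 [wait]  node(2,2) S=135.5574 payoff=0.0000 vs cont=0.3754 → 0.3754 [wait]  ⇒ S*(2)=59.2762
t_1: node(1,0) S=72.8939 payoff=18.0261 vs cont=21.7218 → 21.7218 [wait]  node(1,1) S=110.2332 payoff=0.0000 vs cont=5.6278 → 5.6278 [wait]  ⇒ S*(1)=-
t_0: node(0,0) S=89.6400 payoff=1.2800 vs cont=14.3241 → 14.3241 [wait]  ⇒ S*(0)=-

price = 14.3241
boundary = - - 59.2762 72.8939
tree:
14.3241
21.7218 5.6278
31.6438 10.0770 0.3754
42.7175 18.0261 0.6932 0.0000
51.7224 31.6438 1.2800 0.0000 0.0000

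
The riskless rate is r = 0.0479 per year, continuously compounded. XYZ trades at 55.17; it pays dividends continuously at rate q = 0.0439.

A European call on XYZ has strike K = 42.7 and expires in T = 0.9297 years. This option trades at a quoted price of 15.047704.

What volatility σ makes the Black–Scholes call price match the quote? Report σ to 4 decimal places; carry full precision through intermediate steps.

sigma = 0.4194

At σ = 0.4194 the Black–Scholes value reproduces the quote:
σ√T = 0.4194·√0.9297 = 0.404389
d₁ = (ln(S/K) + (r−q+σ²/2)T) / (σ√T) = (ln(55.17/42.7) + (0.0479−0.0439+0.4194²/2)·0.9297) / 0.404389 = (0.256220 + 0.085484) / 0.404389 = 0.844989
d₂ = d₁ − σ√T = 0.844989 − 0.404389 = 0.440599
e^{−rT} = 0.956444
e^{−qT} = 0.960008
N(d₁) = 0.800941,  N(d₂) = 0.670249
V = S·e^{−qT}·N(d₁) − K·e^{−rT}·N(d₂) = 42.420771 − 27.373067 = 15.047704 (the observed quote) — the price is monotone increasing in volatility, hence this σ is the only solution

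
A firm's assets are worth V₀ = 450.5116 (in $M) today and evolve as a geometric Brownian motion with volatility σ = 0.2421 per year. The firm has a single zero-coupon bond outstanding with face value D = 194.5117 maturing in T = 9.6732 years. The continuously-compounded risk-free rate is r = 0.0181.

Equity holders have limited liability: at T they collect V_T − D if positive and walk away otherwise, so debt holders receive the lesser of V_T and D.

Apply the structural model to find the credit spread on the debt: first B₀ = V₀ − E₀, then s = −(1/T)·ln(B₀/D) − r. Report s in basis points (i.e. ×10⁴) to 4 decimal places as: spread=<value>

spread=51.8304

Equity is a call on the firm's assets struck at D = 194.5117:
d₁ = [ln(V₀/D) + (r + σ²/2)T] / (σ√T)
   = [ln(450.5116/194.5117) + (0.0181 + 0.5·0.2421²)·9.6732] / (0.2421·√9.6732)
   = [0.839892 + 0.458570] / 0.752974 = 1.724444
d₂ = d₁ − σ√T = 1.724444 − 0.752974 = 0.971470
N(d₁) = 0.957686,  N(d₂) = 0.834343,  e^(−rT) = 0.839386
E₀ = V₀·N(d₁) − D·e^(−rT)·N(d₂)
   = 450.5116·0.957686 − 194.5117·0.839386·0.834343 = 295.225260
B₀ = V₀ − E₀ = 450.5116 − 295.225260 = 155.286340
spread = −(1/T)·ln(B₀/D) − r = −(1/9.6732)·ln(155.286340/194.5117) − 0.0181 = 0.00518304
in basis points: 0.00518304 × 10⁴ = 51.8304 bp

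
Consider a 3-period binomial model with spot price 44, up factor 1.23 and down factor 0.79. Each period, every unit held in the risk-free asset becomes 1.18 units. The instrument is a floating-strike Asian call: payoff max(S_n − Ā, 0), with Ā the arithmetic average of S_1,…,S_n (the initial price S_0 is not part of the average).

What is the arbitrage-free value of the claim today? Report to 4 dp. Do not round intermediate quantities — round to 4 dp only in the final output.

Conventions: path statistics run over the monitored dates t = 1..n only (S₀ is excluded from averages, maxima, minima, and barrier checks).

Set p* = 0.8864 (from d < R < u); the path-dependent value is the discounted p*-expectation over all price paths.
Enumerate all 2^3 = 8 price paths (U = up ×1.23, D = down ×0.79); each path with k up-moves has probability p*^k·(1−p*)^(3−k).
DDD: Ā=27.9714, payoff=0.0000, prob=0.001467
UDD: Ā=43.5504, payoff=0.0000, prob=0.011446
DUD: Ā=37.0970, payoff=0.0000, prob=0.011446
UUD: Ā=57.7587, payoff=0.0000, prob=0.089277
DDU: Ā=31.9989, payoff=1.7774, prob=0.011446
UDU: Ā=49.8211, payoff=2.7673, prob=0.089277
DUU: Ā=43.3677, payoff=9.2207, prob=0.089277
UUU: Ā=67.5219, payoff=14.3562, prob=0.696363
Price = Σ prob·payoff / R^3 = 11.087752 / 1.643032 = 6.7483

price = 6.7483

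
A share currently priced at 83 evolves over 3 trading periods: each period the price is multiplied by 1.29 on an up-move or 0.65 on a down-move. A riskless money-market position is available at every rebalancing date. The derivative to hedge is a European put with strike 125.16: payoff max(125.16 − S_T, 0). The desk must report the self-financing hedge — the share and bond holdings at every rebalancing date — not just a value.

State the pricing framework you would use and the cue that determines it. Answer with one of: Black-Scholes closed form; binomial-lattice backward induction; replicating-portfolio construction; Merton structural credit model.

framework: replicating-portfolio construction

Key observation: a price alone would not answer the question — the per-node share/bond construction on the spot-83, 1.29/0.65 tree is required, and only the replicating-portfolio method yields it.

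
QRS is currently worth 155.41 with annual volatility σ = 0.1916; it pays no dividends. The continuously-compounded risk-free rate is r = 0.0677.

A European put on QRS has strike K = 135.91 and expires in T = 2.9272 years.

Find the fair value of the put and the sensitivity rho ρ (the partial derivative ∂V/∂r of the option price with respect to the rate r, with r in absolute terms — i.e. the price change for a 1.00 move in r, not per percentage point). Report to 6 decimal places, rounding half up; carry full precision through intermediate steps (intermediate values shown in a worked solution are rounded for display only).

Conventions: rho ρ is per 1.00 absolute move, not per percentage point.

price = 3.473309
ρ = -64.534436

σ√T = 0.1916·√2.9272 = 0.327810
d₁ = (ln(S/K) + (r+σ²/2)T) / (σ√T) = (ln(155.41/135.91) + (0.0677+0.1916²/2)·2.9272) / 0.327810 = (0.134074 + 0.251901) / 0.327810 = 1.177436
d₂ = d₁ − σ√T = 1.177436 − 0.327810 = 0.849627
e^{−rT} = 0.820229
N(−d₁) = 0.119511,  N(−d₂) = 0.197766
Put price V = K·e^{−rT}·N(−d₂) − S·N(−d₁) = 22.046473 − 18.573164 = 3.473309
ρ = −K·T·e^{−rT}·N(−d₂) = -64.534436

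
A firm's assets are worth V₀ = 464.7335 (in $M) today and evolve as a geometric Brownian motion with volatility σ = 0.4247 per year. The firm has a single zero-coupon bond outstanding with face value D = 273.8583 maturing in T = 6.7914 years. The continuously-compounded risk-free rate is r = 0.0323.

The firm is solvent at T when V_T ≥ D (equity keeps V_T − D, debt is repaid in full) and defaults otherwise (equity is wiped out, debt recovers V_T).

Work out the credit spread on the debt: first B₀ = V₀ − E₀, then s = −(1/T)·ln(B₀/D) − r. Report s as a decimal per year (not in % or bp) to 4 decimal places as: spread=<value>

spread=0.0366

Apply the equity-as-call identities (strike 273.8583, horizon 6.7914 years):
d₁ = [ln(V₀/D) + (r + σ²/2)T] / (σ√T)
   = [ln(464.7335/273.8583) + (0.0323 + 0.5·0.4247²)·6.7914] / (0.4247·√6.7914)
   = [0.528853 + 0.831845] / 1.106782 = 1.229419
d₂ = d₁ − σ√T = 1.229419 − 1.106782 = 0.122637
N(d₁) = 0.890543,  N(d₂) = 0.548803,  e^(−rT) = 0.803031
E₀ = V₀·N(d₁) − D·e^(−rT)·N(d₂)
   = 464.7335·0.890543 − 273.8583·0.803031·0.548803 = 293.174098
B₀ = V₀ − E₀ = 464.7335 − 293.174098 = 171.559402
spread = −(1/T)·ln(B₀/D) − r = −(1/6.7914)·ln(171.559402/273.8583) − 0.0323 = 0.03656375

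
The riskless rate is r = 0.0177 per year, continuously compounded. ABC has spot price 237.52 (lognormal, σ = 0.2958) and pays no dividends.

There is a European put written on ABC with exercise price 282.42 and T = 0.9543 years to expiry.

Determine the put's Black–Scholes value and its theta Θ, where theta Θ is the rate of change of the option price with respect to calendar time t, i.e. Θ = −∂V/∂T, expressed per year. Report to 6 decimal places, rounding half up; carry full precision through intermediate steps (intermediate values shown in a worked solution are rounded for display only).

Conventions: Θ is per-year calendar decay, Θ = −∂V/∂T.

σ√T = 0.2958·√0.9543 = 0.288962
d₁ = (ln(S/K) + (r+σ²/2)T) / (σ√T) = (ln(237.52/282.42) + (0.0177+0.2958²/2)·0.9543) / 0.288962 = (-0.173143 + 0.058641) / 0.288962 = -0.396256
d₂ = d₁ − σ√T = -0.396256 − 0.288962 = -0.685218
e^{−rT} = 0.983251
N(−d₁) = 0.654042,  N(−d₂) = 0.753397
Put price V = K·e^{−rT}·N(−d₂) − S·N(−d₁) = 209.210507 − 155.348030 = 53.862477
φ(d₁) = (1/√(2π))·e^{−d₁²/2} = 0.368819
Θ = −S·φ(d₁)·σ/(2√T) + r·K·e^{−rT}·N(−d₂) = −13.262939 + 3.703026 = -9.559913

price = 53.862477
Θ = -9.559913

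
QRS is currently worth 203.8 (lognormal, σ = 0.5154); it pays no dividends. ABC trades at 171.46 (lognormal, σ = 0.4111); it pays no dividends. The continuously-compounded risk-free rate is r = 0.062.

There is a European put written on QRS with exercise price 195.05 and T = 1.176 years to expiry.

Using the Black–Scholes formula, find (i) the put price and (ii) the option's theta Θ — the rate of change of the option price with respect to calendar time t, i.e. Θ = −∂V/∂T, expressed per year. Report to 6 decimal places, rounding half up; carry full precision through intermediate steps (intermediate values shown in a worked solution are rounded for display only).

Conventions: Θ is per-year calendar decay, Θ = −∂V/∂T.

price = 32.049828
Θ = -11.211071

σ√T = 0.5154·√1.176 = 0.558918
d₁ = (ln(S/K) + (r+σ²/2)T) / (σ√T) = (ln(203.8/195.05) + (0.062+0.5154²/2)·1.176) / 0.558918 = (0.043883 + 0.229107) / 0.558918 = 0.488426
d₂ = d₁ − σ√T = 0.488426 − 0.558918 = -0.070492
e^{−rT} = 0.929683
N(−d₁) = 0.312624,  N(−d₂) = 0.528099
Put price V = K·e^{−rT}·N(−d₂) − S·N(−d₁) = 95.762642 − 63.712815 = 32.049828
φ(d₁) = (1/√(2π))·e^{−d₁²/2} = 0.354085
Θ = −S·φ(d₁)·σ/(2√T) + r·K·e^{−rT}·N(−d₂) = −17.148355 + 5.937284 = -11.211071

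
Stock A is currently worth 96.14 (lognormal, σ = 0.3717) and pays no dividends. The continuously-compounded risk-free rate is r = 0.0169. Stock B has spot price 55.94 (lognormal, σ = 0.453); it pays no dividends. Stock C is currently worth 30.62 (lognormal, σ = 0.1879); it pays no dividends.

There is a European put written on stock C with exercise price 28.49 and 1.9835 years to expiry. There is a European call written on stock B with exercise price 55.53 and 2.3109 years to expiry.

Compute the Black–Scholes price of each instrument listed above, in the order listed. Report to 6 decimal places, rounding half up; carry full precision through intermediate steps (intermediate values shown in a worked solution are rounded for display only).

[stock C put K=28.49]
σ√T = 0.1879·√1.9835 = 0.264632
d₁ = (ln(S/K) + (r+σ²/2)T) / (σ√T) = (ln(30.62/28.49) + (0.0169+0.1879²/2)·1.9835) / 0.264632 = (0.072100 + 0.068536) / 0.264632 = 0.531441
d₂ = d₁ − σ√T = 0.531441 − 0.264632 = 0.266809
e^{−rT} = 0.967034
N(−d₁) = 0.297557,  N(−d₂) = 0.394808
price = K·e^{−rT}·N(−d₂) − S·N(−d₁) = 10.877285 − 9.111181 = 1.766104
[stock B call K=55.53]
σ√T = 0.453·√2.3109 = 0.688635
d₁ = (ln(S/K) + (r+σ²/2)T) / (σ√T) = (ln(55.94/55.53) + (0.0169+0.453²/2)·2.3109) / 0.688635 = (0.007356 + 0.276163) / 0.688635 = 0.411712
d₂ = d₁ − σ√T = 0.411712 − 0.688635 = -0.276922
e^{−rT} = 0.961699
N(d₁) = 0.659725,  N(d₂) = 0.390920
price = S·N(d₁) − K·e^{−rT}·N(d₂) = 36.905006 − 20.876342 = 16.028664

price(stock C put K=28.49) = 1.766104
price(stock B call K=55.53) = 16.028664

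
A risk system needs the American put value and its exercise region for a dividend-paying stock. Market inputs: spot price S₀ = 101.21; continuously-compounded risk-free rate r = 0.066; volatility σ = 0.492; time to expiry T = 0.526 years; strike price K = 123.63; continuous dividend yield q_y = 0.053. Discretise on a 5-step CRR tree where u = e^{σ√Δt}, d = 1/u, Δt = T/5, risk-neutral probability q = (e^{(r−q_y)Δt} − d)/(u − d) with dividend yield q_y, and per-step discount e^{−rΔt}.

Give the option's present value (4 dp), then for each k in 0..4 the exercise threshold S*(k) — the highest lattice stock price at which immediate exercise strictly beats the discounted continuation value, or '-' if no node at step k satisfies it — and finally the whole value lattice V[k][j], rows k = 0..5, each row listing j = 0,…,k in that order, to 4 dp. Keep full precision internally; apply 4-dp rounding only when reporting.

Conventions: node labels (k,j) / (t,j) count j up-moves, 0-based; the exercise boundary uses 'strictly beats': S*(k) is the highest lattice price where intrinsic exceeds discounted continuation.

Δt=0.10520, u=1.17302, d=0.85250, q=0.46446, disc=e^(-rΔt)=0.99308
k=5 terminal: V=max(K-S,0) → 78.0574 60.9236 37.3481 4.9091 0.0000 0.0000
k=4: j=0 S=53.4574 intr=70.1726 cont=69.6144 V=70.1726[EX]; j=1 S=73.5556 intr=50.0744 cont=49.6280 V=50.0744[EX]; j=2 S=101.2100 intr=22.4200 cont=22.1273 V=22.4200[EX]; j=3 S=139.2615 intr=0.0000 cont=2.6108 V=2.6108[hold]; j=4 S=191.6191 intr=0.0000 cont=0.0000 V=0.0000[hold]  S*(4)=101.2100
k=3: j=0 S=62.7064 intr=60.9236 cont=60.4168 V=60.9236[EX]; j=1 S=86.2819 intr=37.3481 cont=36.9724 V=37.3481[EX]; j=2 S=118.7209 intr=4.9091 cont=13.1280 V=13.1280[hold]; j=3 S=163.3559 intr=0.0000 cont=1.3885 V=1.3885[hold]  S*(3)=86.2819
k=2: j=0 S=73.5556 intr=50.0744 cont=49.6280 V=50.0744[EX]; j=1 S=101.2100 intr=22.4200 cont=25.9183 V=25.9183[hold]; j=2 S=139.2615 intr=0.0000 cont=7.6224 V=7.6224[hold]  S*(2)=73.5556
k=1: j=0 S=86.2819 intr=37.3481 cont=38.5860 V=38.5860[hold]; j=1 S=118.7209 intr=4.9091 cont=17.3000 V=17.3000[hold]  S*(1)=-
k=0: j=0 S=101.2100 intr=22.4200 cont=28.5009 V=28.5009[hold]  S*(0)=-

price = 28.5009
boundary = - - 73.5556 86.2819 101.2100
tree:
28.5009
38.5860 17.3000
50.0744 25.9183 7.6224
60.9236 37.3481 13.1280 1.3885
70.1726 50.0744 22.4200 2.6108 0.0000
78.0574 60.9236 37.3481 4.9091 0.0000 0.0000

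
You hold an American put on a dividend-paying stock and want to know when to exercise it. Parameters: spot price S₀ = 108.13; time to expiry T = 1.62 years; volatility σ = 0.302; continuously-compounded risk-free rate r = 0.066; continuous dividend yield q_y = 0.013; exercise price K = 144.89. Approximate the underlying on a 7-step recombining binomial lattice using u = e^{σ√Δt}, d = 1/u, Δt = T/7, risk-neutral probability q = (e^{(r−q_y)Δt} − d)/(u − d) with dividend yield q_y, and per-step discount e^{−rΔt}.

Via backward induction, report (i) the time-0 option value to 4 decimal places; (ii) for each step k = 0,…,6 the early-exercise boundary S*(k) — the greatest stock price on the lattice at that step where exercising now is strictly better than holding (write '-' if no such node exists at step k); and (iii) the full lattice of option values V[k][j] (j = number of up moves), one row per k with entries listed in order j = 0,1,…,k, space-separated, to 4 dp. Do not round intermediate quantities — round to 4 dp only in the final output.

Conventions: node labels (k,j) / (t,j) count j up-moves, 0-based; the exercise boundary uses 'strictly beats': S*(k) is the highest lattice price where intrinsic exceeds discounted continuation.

price = 37.9340
boundary = - 93.5084 80.8639 93.5084 108.1300 93.5084 108.1300
tree:
37.9340
51.3816 25.9625
64.0261 37.2304 15.7544
74.9607 51.3816 24.5508 7.6480
84.4167 64.0261 36.7600 13.3810 2.2851
92.5941 74.9607 51.3816 22.6947 4.6976 0.0000
99.6657 84.4167 64.0261 36.7600 9.6569 0.0000 0.0000
105.7810 92.5941 74.9607 51.3816 19.8520 0.0000 0.0000 0.0000

Δt=0.23143, u=1.15637, d=0.86478, q=0.50607, disc=e^(-rΔt)=0.98484
k=7 terminal: V=max(K-S,0) → 105.7810 92.5941 74.9607 51.3816 19.8520 0.0000 0.0000 0.0000
k=6: j=0 S=45.2243 intr=99.6657 cont=97.6053 V=99.6657[EX]; j=1 S=60.4733 intr=84.4167 cont=82.4021 V=84.4167[EX]; j=2 S=80.8639 intr=64.0261 cont=62.0727 V=64.0261[EX]; j=3 S=108.1300 intr=36.7600 cont=34.8886 V=36.7600[EX]; j=4 S=144.5898 intr=0.3002 cont=9.6569 V=9.6569[hold]; j=5 S=193.3432 intr=0.0000 cont=0.0000 V=0.0000[hold]; j=6 S=258.5356 intr=0.0000 cont=0.0000 V=0.0000[hold]  S*(6)=108.1300
k=5: j=0 S=52.2959 intr=92.5941 cont=90.5549 V=92.5941[EX]; j=1 S=69.9293 intr=74.9607 cont=72.9745 V=74.9607[EX]; j=2 S=93.5084 intr=51.3816 cont=49.4663 V=51.3816[EX]; j=3 S=125.0380 intr=19.8520 cont=22.6947 V=22.6947[hold]; j=4 S=167.1989 intr=0.0000 cont=4.6976 V=4.6976[hold]; j=5 S=223.5757 intr=0.0000 cont=0.0000 V=0.0000[hold]  S*(5)=93.5084
k=4: j=0 S=60.4733 intr=84.4167 cont=82.4021 V=84.4167[EX]; j=1 S=80.8639 intr=64.0261 cont=62.0727 V=64.0261[EX]; j=2 S=108.1300 intr=36.7600 cont=36.3053 V=36.7600[EX]; j=3 S=144.5898 intr=0.3002 cont=13.3810 V=13.3810[hold]; j=4 S=193.3432 intr=0.0000 cont=2.2851 V=2.2851[hold]  S*(4)=108.1300
k=3: j=0 S=69.9293 intr=74.9607 cont=72.9745 V=74.9607[EX]; j=1 S=93.5084 intr=51.3816 cont=49.4663 V=51.3816[EX]; j=2 S=125.0380 intr=19.8520 cont=24.5508 V=24.5508[hold]; j=3 S=167.1989 intr=0.0000 cont=7.6480 V=7.6480[hold]  S*(3)=93.5084
k=2: j=0 S=80.8639 intr=64.0261 cont=62.0727 V=64.0261[EX]; j=1 S=108.1300 intr=36.7600 cont=37.2304 V=37.2304[hold]; j=2 S=144.5898 intr=0.3002 cont=15.7544 V=15.7544[hold]  S*(2)=80.8639
k=1: j=0 S=93.5084 intr=51.3816 cont=49.7007 V=51.3816[EX]; j=1 S=125.0380 intr=19.8520 cont=25.9625 V=25.9625[hold]  S*(1)=93.5084
k=0: j=0 S=108.1300 intr=36.7600 cont=37.9340 V=37.9340[hold]  S*(0)=-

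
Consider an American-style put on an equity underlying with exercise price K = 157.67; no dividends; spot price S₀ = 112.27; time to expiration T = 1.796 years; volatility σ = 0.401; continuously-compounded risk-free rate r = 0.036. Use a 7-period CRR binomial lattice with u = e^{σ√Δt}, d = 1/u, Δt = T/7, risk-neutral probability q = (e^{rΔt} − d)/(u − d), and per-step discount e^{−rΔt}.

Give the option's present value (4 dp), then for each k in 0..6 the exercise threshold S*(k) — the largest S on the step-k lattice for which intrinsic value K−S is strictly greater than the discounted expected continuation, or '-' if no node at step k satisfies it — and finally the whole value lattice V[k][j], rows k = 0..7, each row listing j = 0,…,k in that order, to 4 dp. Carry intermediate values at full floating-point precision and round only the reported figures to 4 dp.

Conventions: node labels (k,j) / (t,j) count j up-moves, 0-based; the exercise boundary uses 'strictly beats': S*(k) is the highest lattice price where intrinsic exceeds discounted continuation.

Δt=0.25657  u=1.22522  d=0.81618  q=0.47208  discount=0.99081
step 7 (expiry): payoffs max(K−S,0) = 130.5823 117.0071 96.6286 66.0373 20.1149 0.0000 0.0000 0.0000
step 6: (k=6,j=0): S=33.1883, K−S=124.4817, hold=123.0320 ⇒ V=124.4817 exercise | (k=6,j=1): S=49.8209, K−S=107.8491, hold=106.3995 ⇒ V=107.8491 exercise | (k=6,j=2): S=74.7890, K−S=82.8810, hold=81.4314 ⇒ V=82.8810 exercise | (k=6,j=3): S=112.2700, K−S=45.4000, hold=43.9504 ⇒ V=45.4000 exercise | (k=6,j=4): S=168.5349, K−S=0.0000, hold=10.5214 ⇒ V=10.5214 continue | (k=6,j=5): S=252.9973, K−S=0.0000, hold=0.0000 ⇒ V=0.0000 continue | (k=6,j=6): S=379.7887, K−S=0.0000, hold=0.0000 ⇒ V=0.0000 continue  boundary S*=112.2700
step 5: (k=5,j=0): S=40.6629, K−S=117.0071, hold=115.5575 ⇒ V=117.0071 exercise | (k=5,j=1): S=61.0414, K−S=96.6286, hold=95.1790 ⇒ V=96.6286 exercise | (k=5,j=2): S=91.6327, K−S=66.0373, hold=64.5876 ⇒ V=66.0373 exercise | (k=5,j=3): S=137.5551, K−S=20.1149, hold=28.6685 ⇒ V=28.6685 continue | (k=5,j=4): S=206.4918, K−S=0.0000, hold=5.5034 ⇒ V=5.5034 continue | (k=5,j=5): S=309.9766, K−S=0.0000, hold=0.0000 ⇒ V=0.0000 continue  boundary S*=91.6327
step 4: (k=4,j=0): S=49.8209, K−S=107.8491, hold=106.3995 ⇒ V=107.8491 exercise | (k=4,j=1): S=74.7890, K−S=82.8810, hold=81.4314 ⇒ V=82.8810 exercise | (k=4,j=2): S=112.2700, K−S=45.4000, hold=47.9512 ⇒ V=47.9512 continue | (k=4,j=3): S=168.5349, K−S=0.0000, hold=17.5697 ⇒ V=17.5697 continue | (k=4,j=4): S=252.9973, K−S=0.0000, hold=2.8786 ⇒ V=2.8786 continue  boundary S*=74.7890
step 3: (k=3,j=0): S=61.0414, K−S=96.6286, hold=95.1790 ⇒ V=96.6286 exercise | (k=3,j=1): S=91.6327, K−S=66.0373, hold=65.7809 ⇒ V=66.0373 exercise | (k=3,j=2): S=137.5551, K−S=20.1149, hold=33.2997 ⇒ V=33.2997 continue | (k=3,j=3): S=206.4918, K−S=0.0000, hold=10.5365 ⇒ V=10.5365 continue  boundary S*=91.6327
step 2: (k=2,j=0): S=74.7890, K−S=82.8810, hold=81.4314 ⇒ V=82.8810 exercise | (k=2,j=1): S=112.2700, K−S=45.4000, hold=50.1174 ⇒ V=50.1174 continue | (k=2,j=2): S=168.5349, K−S=0.0000, hold=22.3463 ⇒ V=22.3463 continue  boundary S*=74.7890
step 1: (k=1,j=0): S=91.6327, K−S=66.0373, hold=66.7942 ⇒ V=66.7942 continue | (k=1,j=1): S=137.5551, K−S=20.1149, hold=36.6670 ⇒ V=36.6670 continue  boundary S*=-
step 0: (k=0,j=0): S=112.2700, K−S=45.4000, hold=52.0884 ⇒ V=52.0884 continue  boundary S*=-

price = 52.0884
boundary = - - 74.7890 91.6327 74.7890 91.6327 112.2700
tree:
52.0884
66.7942 36.6670
82.8810 50.1174 22.3463
96.6286 66.0373 33.2997 10.5365
107.8491 82.8810 47.9512 17.5697 2.8786
117.0071 96.6286 66.0373 28.6685 5.5034 0.0000
124.4817 107.8491 82.8810 45.4000 10.5214 0.0000 0.0000
130.5823 117.0071 96.6286 66.0373 20.1149 0.0000 0.0000 0.0000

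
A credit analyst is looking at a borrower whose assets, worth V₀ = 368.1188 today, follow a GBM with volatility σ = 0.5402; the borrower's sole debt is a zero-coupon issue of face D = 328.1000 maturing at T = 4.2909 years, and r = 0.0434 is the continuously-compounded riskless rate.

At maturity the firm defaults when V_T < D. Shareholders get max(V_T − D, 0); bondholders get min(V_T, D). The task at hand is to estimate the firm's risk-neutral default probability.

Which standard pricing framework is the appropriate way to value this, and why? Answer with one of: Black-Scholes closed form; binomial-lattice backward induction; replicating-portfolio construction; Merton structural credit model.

Key observation: with the firm-asset dynamics (V₀ = 368.1188) and a single zero-coupon liability of face 328.1000 given, debt value, spread, and default probability all derive from the option view of the balance sheet.

framework: Merton structural credit model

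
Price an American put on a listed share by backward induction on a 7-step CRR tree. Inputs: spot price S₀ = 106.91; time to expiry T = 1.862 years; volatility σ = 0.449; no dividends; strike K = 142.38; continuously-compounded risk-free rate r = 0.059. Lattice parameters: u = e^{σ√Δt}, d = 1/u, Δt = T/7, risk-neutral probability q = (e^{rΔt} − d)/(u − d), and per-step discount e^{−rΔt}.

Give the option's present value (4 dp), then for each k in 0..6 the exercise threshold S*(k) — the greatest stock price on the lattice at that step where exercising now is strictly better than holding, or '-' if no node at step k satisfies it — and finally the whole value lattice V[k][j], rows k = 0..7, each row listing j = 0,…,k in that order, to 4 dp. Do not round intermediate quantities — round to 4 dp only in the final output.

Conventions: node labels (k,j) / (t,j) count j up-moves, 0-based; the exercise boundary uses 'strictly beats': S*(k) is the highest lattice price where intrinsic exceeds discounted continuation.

Δt=0.26600, u=1.26058, d=0.79329, q=0.47621, disc=e^(-rΔt)=0.98443
k=7 terminal: V=max(K-S,0) → 121.2440 108.7935 89.0089 57.5699 7.6113 0.0000 0.0000 0.0000
k=6: j=0 S=26.6437 intr=115.7363 cont=113.5193 V=115.7363[EX]; j=1 S=42.3385 intr=100.0415 cont=97.8244 V=100.0415[EX]; j=2 S=67.2786 intr=75.1014 cont=72.8843 V=75.1014[EX]; j=3 S=106.9100 intr=35.4700 cont=33.2529 V=35.4700[EX]; j=4 S=169.8868 intr=0.0000 cont=3.9246 V=3.9246[hold]; j=5 S=269.9611 intr=0.0000 cont=0.0000 V=0.0000[hold]; j=6 S=428.9854 intr=0.0000 cont=0.0000 V=0.0000[hold]  S*(6)=106.9100
k=5: j=0 S=33.5865 intr=108.7935 cont=106.5764 V=108.7935[EX]; j=1 S=53.3711 intr=89.0089 cont=86.7918 V=89.0089[EX]; j=2 S=84.8101 intr=57.5699 cont=55.3528 V=57.5699[EX]; j=3 S=134.7687 intr=7.6113 cont=20.1293 V=20.1293[hold]; j=4 S=214.1561 intr=0.0000 cont=2.0237 V=2.0237[hold]; j=5 S=340.3077 intr=0.0000 cont=0.0000 V=0.0000[hold]  S*(5)=84.8101
k=4: j=0 S=42.3385 intr=100.0415 cont=97.8244 V=100.0415[EX]; j=1 S=67.2786 intr=75.1014 cont=72.8843 V=75.1014[EX]; j=2 S=106.9100 intr=35.4700 cont=39.1213 V=39.1213[hold]; j=3 S=169.8868 intr=0.0000 cont=11.3279 V=11.3279[hold]; j=4 S=269.9611 intr=0.0000 cont=1.0435 V=1.0435[hold]  S*(4)=67.2786
k=3: j=0 S=53.3711 intr=89.0089 cont=86.7918 V=89.0089[EX]; j=1 S=84.8101 intr=57.5699 cont=57.0646 V=57.5699[EX]; j=2 S=134.7687 intr=7.6113 cont=25.4826 V=25.4826[hold]; j=3 S=214.1561 intr=0.0000 cont=6.3302 V=6.3302[hold]  S*(3)=84.8101
k=2: j=0 S=67.2786 intr=75.1014 cont=72.8843 V=75.1014[EX]; j=1 S=106.9100 intr=35.4700 cont=41.6310 V=41.6310[hold]; j=2 S=169.8868 intr=0.0000 cont=16.1072 V=16.1072[hold]  S*(2)=67.2786
k=1: j=0 S=84.8101 intr=57.5699 cont=58.2411 V=58.2411[hold]; j=1 S=134.7687 intr=7.6113 cont=29.0172 V=29.0172[hold]  S*(1)=-
k=0: j=0 S=106.9100 intr=35.4700 cont=43.6341 V=43.6341[hold]  S*(0)=-

price = 43.6341
boundary = - - 67.2786 84.8101 67.2786 84.8101 106.9100
tree:
43.6341
58.2411 29.0172
75.1014 41.6310 16.1072
89.0089 57.5699 25.4826 6.3302
100.0415 75.1014 39.1213 11.3279 1.0435
108.7935 89.0089 57.5699 20.1293 2.0237 0.0000
115.7363 100.0415 75.1014 35.4700 3.9246 0.0000 0.0000
121.2440 108.7935 89.0089 57.5699 7.6113 0.0000 0.0000 0.0000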